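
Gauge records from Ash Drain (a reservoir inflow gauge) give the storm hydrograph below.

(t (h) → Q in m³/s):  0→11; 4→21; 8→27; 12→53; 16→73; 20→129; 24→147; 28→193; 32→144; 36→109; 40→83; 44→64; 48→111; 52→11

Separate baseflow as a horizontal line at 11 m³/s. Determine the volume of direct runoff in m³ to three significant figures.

V ≈ 1.47 × 10^7 m³

Direct-runoff ordinates (Q − Q_b): 0.0, 10.0, 16.0, 42.0, 62.0, 118.0, 136.0, 182.0, 133.0, 98.0, 72.0, 53.0, 100.0, 0.0 m³/s.
ΣQ_DR = 1022 m³/s.
With Δt = 4 h = 14400 s, V = ΣQ_DR · Δt = 1022 × 14400 = 1.47 × 10^7 m³.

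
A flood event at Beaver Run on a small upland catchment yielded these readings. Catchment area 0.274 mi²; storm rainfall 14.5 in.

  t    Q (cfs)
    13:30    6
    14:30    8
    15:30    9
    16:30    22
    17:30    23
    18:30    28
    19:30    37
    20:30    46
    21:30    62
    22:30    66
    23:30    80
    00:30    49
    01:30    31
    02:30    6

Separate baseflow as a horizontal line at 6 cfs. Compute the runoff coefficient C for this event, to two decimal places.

C ≈ 0.15

ΣQ_DR = 389.0 cfs; V = ΣQ_DR·Δt = 1.400 × 10^6 ft³.
Runoff depth d = V / A = 2.200 in.
C = d / P = 2.200 / 14.5 = 0.15.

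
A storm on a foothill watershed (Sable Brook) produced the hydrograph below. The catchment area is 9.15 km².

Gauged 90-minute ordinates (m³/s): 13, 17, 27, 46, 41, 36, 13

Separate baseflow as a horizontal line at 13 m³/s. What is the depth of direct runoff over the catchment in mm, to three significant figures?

Direct runoff: 0.0, 4.0, 14.0, 33.0, 28.0, 23.0, 0.0 m³/s; ΣQ_DR = 102.0 m³/s.
V = ΣQ_DR · Δt = 102.0 × 5400 s = 5.508 × 10^5 m³.
Over A = 9.15 km², depth = V / A = 60.2 mm.

d ≈ 60.2 mm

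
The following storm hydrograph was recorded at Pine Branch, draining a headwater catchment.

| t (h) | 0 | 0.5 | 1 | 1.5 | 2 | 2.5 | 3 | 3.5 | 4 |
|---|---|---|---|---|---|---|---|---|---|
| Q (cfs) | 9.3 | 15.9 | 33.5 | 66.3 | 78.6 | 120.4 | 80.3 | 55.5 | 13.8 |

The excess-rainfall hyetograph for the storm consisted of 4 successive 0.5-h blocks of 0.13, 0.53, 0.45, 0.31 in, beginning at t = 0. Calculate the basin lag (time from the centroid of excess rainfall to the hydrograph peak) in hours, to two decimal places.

Centroid of excess rainfall: t_c = Σ P_i·t̄_i / ΣP_i = 1.0810 h (block centres at 0.25, 0.75, 1.25, 1.75 h).
Hydrograph peak occurs at t = 2.5 h, so basin lag t_L = 2.5 − 1.0810 = 1.42 h.

t_L ≈ 1.42 h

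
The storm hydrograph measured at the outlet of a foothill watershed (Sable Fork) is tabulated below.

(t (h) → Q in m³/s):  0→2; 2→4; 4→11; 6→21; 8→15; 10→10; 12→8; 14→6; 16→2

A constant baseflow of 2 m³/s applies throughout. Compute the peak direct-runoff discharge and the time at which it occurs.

Q_p = 19.0 m³/s at t = 6 h

Subtracting baseflow gives direct-runoff ordinates: 0.0, 2.0, 9.0, 19.0, 13.0, 8.0, 6.0, 4.0, 0.0 m³/s.
The maximum is 19.0 m³/s, occurring at the reading for t = 6 h.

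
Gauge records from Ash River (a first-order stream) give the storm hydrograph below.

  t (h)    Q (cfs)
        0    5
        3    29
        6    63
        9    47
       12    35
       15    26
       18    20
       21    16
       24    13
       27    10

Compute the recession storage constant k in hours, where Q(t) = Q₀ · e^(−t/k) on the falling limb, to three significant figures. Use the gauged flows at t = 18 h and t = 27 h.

k ≈ 13.0 h

On the falling limb, Q drops from 20 to 10 cfs between t = 18 h and t = 27 h (Δt = 9 h).
k = −Δt / ln(Q₂/Q₁) = −9 / ln(10/20) = 13.0 h.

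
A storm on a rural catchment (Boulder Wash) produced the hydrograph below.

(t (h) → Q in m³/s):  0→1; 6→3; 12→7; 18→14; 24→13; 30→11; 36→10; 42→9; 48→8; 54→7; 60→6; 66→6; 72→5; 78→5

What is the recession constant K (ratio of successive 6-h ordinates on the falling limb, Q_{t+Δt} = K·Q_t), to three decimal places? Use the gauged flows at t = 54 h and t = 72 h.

Using the recession-limb readings at t = 54 h and t = 72 h: Q falls from 7 to 5 m³/s over 3 intervals.
K = (Q₂/Q₁)^(1/3) = (5/7)^(1/3) = 0.894.

K ≈ 0.894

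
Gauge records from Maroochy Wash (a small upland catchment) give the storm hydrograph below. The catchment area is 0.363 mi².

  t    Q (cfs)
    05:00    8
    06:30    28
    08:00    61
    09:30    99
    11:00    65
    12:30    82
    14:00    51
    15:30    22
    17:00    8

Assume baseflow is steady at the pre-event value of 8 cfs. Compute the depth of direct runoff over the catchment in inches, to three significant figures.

d ≈ 2.25 in

Direct runoff: 0.0, 20.0, 53.0, 91.0, 57.0, 74.0, 43.0, 14.0, 0.0 cfs; ΣQ_DR = 352.0 cfs.
V = ΣQ_DR · Δt = 352.0 × 5400 s = 1.901 × 10^6 ft³.
Over A = 0.363 mi², depth = V / A = 2.25 in.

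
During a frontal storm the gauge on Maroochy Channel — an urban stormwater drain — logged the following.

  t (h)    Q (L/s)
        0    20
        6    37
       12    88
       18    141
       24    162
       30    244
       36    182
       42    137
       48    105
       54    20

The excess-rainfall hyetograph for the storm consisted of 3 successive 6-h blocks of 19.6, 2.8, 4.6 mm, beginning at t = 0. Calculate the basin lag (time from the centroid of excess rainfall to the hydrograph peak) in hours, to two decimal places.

t_L ≈ 24.33 h

Centroid of excess rainfall: t_c = Σ P_i·t̄_i / ΣP_i = 5.6667 h (block centres at 3, 9, 15 h).
Hydrograph peak occurs at t = 30 h, so basin lag t_L = 30 − 5.6667 = 24.33 h.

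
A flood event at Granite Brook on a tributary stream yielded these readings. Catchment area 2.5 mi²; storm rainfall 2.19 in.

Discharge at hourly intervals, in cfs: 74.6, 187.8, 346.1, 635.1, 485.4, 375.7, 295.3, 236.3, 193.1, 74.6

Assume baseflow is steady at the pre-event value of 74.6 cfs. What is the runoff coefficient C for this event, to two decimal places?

C ≈ 0.61

ΣQ_DR = 2158 cfs; V = ΣQ_DR·Δt = 7.769 × 10^6 ft³.
Runoff depth d = V / A = 1.338 in.
C = d / P = 1.338 / 2.19 = 0.61.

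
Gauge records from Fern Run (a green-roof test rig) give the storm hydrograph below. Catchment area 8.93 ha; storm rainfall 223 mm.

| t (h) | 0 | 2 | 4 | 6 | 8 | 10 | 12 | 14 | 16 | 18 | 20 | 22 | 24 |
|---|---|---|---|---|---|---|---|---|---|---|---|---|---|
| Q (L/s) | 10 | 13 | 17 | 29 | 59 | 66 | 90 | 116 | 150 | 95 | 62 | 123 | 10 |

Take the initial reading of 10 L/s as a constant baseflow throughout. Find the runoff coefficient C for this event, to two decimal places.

ΣQ_DR = 710.0 L/s; V = ΣQ_DR·Δt = 5.112 × 10^6 L.
Runoff depth d = V / A = 57.25 mm.
C = d / P = 57.25 / 223 = 0.26.

C ≈ 0.26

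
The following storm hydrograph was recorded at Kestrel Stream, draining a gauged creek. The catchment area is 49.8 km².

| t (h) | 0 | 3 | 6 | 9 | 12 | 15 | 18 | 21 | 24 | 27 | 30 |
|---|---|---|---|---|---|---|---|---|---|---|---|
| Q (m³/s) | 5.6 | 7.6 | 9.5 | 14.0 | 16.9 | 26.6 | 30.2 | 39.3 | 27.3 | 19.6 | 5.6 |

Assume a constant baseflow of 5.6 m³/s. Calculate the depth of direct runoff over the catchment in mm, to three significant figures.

Direct runoff: 0.0, 2.0, 3.9, 8.4, 11.3, 21.0, 24.6, 33.7, 21.7, 14.0, 0.0 m³/s; ΣQ_DR = 140.6 m³/s.
V = ΣQ_DR · Δt = 140.6 × 10800 s = 1.518 × 10^6 m³.
Over A = 49.8 km², depth = V / A = 30.5 mm.

d ≈ 30.5 mm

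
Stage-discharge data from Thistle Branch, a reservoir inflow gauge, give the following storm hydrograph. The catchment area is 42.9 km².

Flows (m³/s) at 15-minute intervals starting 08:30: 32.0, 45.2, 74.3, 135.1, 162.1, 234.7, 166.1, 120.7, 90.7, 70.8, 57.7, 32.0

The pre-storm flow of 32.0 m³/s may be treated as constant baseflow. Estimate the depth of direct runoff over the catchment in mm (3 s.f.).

d ≈ 17.6 mm

Direct runoff: 0.0, 13.2, 42.3, 103.1, 130.1, 202.7, 134.1, 88.7, 58.7, 38.8, 25.7, 0.0 m³/s; ΣQ_DR = 837.4 m³/s.
V = ΣQ_DR · Δt = 837.4 × 900 s = 7.537 × 10^5 m³.
Over A = 42.9 km², depth = V / A = 17.6 mm.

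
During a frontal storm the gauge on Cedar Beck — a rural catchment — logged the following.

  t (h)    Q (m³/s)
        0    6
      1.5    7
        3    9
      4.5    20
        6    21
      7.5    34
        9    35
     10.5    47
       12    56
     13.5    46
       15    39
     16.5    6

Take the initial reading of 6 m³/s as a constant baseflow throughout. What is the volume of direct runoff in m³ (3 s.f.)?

V ≈ 1.37 × 10^6 m³

Direct-runoff ordinates (Q − Q_b): 0.0, 1.0, 3.0, 14.0, 15.0, 28.0, 29.0, 41.0, 50.0, 40.0, 33.0, 0.0 m³/s.
ΣQ_DR = 254.0 m³/s.
With Δt = 1.5 h = 5400 s, V = ΣQ_DR · Δt = 254.0 × 5400 = 1.37 × 10^6 m³.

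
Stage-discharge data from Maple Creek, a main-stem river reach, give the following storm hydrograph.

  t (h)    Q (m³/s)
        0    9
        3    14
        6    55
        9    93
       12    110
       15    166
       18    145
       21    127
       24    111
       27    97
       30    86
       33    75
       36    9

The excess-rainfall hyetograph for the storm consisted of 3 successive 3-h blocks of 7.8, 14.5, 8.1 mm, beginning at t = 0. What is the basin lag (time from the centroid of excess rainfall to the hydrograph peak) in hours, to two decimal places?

Centroid of excess rainfall: t_c = Σ P_i·t̄_i / ΣP_i = 4.5296 h (block centres at 1.5, 4.5, 7.5 h).
Hydrograph peak occurs at t = 15 h, so basin lag t_L = 15 − 4.5296 = 10.47 h.

t_L ≈ 10.47 h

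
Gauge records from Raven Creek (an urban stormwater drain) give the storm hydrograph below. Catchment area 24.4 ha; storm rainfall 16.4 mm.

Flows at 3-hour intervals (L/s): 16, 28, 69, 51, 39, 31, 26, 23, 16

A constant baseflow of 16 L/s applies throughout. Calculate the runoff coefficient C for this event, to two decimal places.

C ≈ 0.42

ΣQ_DR = 155.0 L/s; V = ΣQ_DR·Δt = 1.674 × 10^6 L.
Runoff depth d = V / A = 6.861 mm.
C = d / P = 6.861 / 16.4 = 0.42.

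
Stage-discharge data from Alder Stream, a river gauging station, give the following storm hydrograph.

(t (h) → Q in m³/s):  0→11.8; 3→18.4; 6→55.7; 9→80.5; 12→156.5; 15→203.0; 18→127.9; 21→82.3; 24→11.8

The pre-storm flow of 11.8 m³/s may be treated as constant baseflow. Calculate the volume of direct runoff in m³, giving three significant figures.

V ≈ 6.93 × 10^6 m³

Direct-runoff ordinates (Q − Q_b): 0.0, 6.6, 43.9, 68.7, 144.7, 191.2, 116.1, 70.5, 0.0 m³/s.
ΣQ_DR = 641.7 m³/s.
With Δt = 3 h = 10800 s, V = ΣQ_DR · Δt = 641.7 × 10800 = 6.93 × 10^6 m³.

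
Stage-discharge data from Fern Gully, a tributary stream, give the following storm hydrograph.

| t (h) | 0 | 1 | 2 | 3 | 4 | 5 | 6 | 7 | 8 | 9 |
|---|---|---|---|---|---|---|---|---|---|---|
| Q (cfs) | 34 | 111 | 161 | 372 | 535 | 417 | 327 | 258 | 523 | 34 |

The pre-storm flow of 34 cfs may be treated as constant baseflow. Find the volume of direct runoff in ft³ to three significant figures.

Direct-runoff ordinates (Q − Q_b): 0.0, 77.0, 127.0, 338.0, 501.0, 383.0, 293.0, 224.0, 489.0, 0.0 cfs.
ΣQ_DR = 2432 cfs.
With Δt = 1 h = 3600 s, V = ΣQ_DR · Δt = 2432 × 3600 = 8.76 × 10^6 ft³.

V ≈ 8.76 × 10^6 ft³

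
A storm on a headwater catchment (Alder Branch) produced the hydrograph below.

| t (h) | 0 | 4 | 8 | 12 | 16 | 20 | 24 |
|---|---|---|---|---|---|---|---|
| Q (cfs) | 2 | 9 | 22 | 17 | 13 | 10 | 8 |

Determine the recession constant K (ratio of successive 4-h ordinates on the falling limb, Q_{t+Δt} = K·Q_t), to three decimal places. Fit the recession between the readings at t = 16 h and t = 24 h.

K ≈ 0.784

Using the recession-limb readings at t = 16 h and t = 24 h: Q falls from 13 to 8 cfs over 2 intervals.
K = (Q₂/Q₁)^(1/2) = (8/13)^(1/2) = 0.784.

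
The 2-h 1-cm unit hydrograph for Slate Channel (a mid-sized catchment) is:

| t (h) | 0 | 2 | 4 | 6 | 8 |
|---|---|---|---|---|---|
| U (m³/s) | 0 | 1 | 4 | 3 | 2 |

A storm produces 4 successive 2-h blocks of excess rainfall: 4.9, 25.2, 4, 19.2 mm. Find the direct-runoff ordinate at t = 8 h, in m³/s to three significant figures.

Q ≈ 12.1 m³/s

By discrete convolution, Q_j = Σ (P_i / 10 mm) · U_{j−i}.
At t = 8 h (j=4): Q = (4.9/10)·2 + (25.2/10)·3 + (4/10)·4 + (19.2/10)·1 = 12.1 m³/s.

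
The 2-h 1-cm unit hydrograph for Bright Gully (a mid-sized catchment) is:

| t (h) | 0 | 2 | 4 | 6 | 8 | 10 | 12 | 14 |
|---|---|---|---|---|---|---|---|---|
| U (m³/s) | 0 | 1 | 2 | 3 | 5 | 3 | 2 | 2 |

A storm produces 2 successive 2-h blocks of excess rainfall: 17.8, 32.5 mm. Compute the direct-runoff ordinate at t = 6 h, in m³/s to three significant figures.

By discrete convolution, Q_j = Σ (P_i / 10 mm) · U_{j−i}.
At t = 6 h (j=3): Q = (17.8/10)·3 + (32.5/10)·2 = 11.8 m³/s.

Q ≈ 11.8 m³/s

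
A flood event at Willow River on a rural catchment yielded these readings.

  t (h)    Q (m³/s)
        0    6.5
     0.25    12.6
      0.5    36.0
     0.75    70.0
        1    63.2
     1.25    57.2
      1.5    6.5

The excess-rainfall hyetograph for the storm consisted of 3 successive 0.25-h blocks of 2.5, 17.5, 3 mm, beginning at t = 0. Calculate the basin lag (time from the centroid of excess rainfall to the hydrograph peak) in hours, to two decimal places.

Centroid of excess rainfall: t_c = Σ P_i·t̄_i / ΣP_i = 0.3804 h (block centres at 0.125, 0.375, 0.625 h).
Hydrograph peak occurs at t = 0.75 h, so basin lag t_L = 0.75 − 0.3804 = 0.37 h.

t_L ≈ 0.37 h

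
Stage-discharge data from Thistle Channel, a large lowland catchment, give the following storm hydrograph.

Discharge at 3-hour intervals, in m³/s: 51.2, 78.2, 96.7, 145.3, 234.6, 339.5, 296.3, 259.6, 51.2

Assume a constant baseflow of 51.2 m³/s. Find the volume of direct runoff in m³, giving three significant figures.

Direct-runoff ordinates (Q − Q_b): 0.0, 27.0, 45.5, 94.1, 183.4, 288.3, 245.1, 208.4, 0.0 m³/s.
ΣQ_DR = 1092 m³/s.
With Δt = 3 h = 10800 s, V = ΣQ_DR · Δt = 1092 × 10800 = 1.18 × 10^7 m³.

V ≈ 1.18 × 10^7 m³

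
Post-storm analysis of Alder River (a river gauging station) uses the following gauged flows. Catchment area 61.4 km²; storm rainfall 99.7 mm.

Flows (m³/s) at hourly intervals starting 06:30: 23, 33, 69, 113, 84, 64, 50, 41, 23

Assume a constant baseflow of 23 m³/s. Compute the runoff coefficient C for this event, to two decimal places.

C ≈ 0.17

ΣQ_DR = 293.0 m³/s; V = ΣQ_DR·Δt = 1.055 × 10^6 m³.
Runoff depth d = V / A = 17.18 mm.
C = d / P = 17.18 / 99.7 = 0.17.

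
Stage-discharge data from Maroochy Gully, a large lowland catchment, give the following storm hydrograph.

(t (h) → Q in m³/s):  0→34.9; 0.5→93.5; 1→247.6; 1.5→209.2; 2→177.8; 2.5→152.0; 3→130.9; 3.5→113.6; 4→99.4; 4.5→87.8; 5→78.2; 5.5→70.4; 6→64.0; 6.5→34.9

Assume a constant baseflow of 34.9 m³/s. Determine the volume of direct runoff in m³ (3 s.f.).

Direct-runoff ordinates (Q − Q_b): 0.0, 58.6, 212.7, 174.3, 142.9, 117.1, 96.0, 78.7, 64.5, 52.9, 43.3, 35.5, 29.1, 0.0 m³/s.
ΣQ_DR = 1106 m³/s.
With Δt = 0.5 h = 1800 s, V = ΣQ_DR · Δt = 1106 × 1800 = 1.99 × 10^6 m³.

V ≈ 1.99 × 10^6 m³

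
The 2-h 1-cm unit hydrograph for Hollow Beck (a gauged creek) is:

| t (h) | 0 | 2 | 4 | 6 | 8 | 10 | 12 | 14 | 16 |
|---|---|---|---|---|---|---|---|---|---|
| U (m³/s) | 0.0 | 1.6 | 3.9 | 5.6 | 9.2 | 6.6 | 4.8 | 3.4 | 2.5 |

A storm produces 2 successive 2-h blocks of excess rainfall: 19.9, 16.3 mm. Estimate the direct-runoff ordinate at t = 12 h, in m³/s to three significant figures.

Q ≈ 20.3 m³/s

By discrete convolution, Q_j = Σ (P_i / 10 mm) · U_{j−i}.
At t = 12 h (j=6): Q = (19.9/10)·4.8 + (16.3/10)·6.6 = 20.3 m³/s.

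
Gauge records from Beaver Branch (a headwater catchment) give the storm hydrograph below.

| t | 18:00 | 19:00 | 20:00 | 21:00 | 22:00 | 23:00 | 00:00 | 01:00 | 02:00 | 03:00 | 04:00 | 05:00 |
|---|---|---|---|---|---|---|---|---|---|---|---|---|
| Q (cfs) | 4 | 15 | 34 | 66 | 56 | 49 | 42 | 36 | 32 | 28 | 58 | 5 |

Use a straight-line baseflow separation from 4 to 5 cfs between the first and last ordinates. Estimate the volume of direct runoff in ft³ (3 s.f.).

V ≈ 1.34 × 10^6 ft³

Direct-runoff ordinates (Q − Q_b): 0.00, 10.91, 29.82, 61.73, 51.64, 44.55, 37.45, 31.36, 27.27, 23.18, 53.09, 0.00 cfs.
ΣQ_DR = 371.0 cfs.
With Δt = 1 h = 3600 s, V = ΣQ_DR · Δt = 371.0 × 3600 = 1.34 × 10^6 ft³.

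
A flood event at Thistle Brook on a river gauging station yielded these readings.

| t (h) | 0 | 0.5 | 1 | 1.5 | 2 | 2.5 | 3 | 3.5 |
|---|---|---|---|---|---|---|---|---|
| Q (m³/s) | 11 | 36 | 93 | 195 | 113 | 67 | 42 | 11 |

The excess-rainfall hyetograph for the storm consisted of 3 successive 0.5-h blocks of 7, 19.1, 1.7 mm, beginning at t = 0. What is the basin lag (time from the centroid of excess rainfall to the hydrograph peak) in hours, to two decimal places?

Centroid of excess rainfall: t_c = Σ P_i·t̄_i / ΣP_i = 0.6547 h (block centres at 0.25, 0.75, 1.25 h).
Hydrograph peak occurs at t = 1.5 h, so basin lag t_L = 1.5 − 0.6547 = 0.85 h.

t_L ≈ 0.85 h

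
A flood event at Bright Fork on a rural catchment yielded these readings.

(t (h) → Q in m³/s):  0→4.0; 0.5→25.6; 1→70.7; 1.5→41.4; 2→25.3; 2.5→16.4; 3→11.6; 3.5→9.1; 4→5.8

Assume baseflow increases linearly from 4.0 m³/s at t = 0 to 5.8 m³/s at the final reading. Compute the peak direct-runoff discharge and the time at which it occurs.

Q_p = 66.25 m³/s at t = 1 h

Subtracting baseflow gives direct-runoff ordinates: 0.00, 21.38, 66.25, 36.73, 20.40, 11.28, 6.25, 3.52, 0.00 m³/s.
The maximum is 66.25 m³/s, occurring at the reading for t = 1 h.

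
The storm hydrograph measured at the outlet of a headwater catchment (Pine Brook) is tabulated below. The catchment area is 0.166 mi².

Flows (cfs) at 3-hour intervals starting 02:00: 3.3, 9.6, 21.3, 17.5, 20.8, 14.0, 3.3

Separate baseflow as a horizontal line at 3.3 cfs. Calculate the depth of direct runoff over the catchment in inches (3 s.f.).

Direct runoff: 0.0, 6.3, 18.0, 14.2, 17.5, 10.7, 0.0 cfs; ΣQ_DR = 66.70 cfs.
V = ΣQ_DR · Δt = 66.70 × 10800 s = 7.204 × 10^5 ft³.
Over A = 0.166 mi², depth = V / A = 1.87 in.

d ≈ 1.87 in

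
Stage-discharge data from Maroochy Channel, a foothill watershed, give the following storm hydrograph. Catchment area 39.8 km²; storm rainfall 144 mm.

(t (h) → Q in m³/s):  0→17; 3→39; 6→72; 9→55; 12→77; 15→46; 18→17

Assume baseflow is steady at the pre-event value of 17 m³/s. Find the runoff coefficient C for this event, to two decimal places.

C ≈ 0.38

ΣQ_DR = 204.0 m³/s; V = ΣQ_DR·Δt = 2.203 × 10^6 m³.
Runoff depth d = V / A = 55.36 mm.
C = d / P = 55.36 / 144 = 0.38.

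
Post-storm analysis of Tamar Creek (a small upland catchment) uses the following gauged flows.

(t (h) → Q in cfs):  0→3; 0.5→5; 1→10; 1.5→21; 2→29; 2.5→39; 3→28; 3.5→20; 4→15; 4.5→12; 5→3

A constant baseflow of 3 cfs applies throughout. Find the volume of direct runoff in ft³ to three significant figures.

V ≈ 2.74 × 10^5 ft³

Direct-runoff ordinates (Q − Q_b): 0.0, 2.0, 7.0, 18.0, 26.0, 36.0, 25.0, 17.0, 12.0, 9.0, 0.0 cfs.
ΣQ_DR = 152.0 cfs.
With Δt = 0.5 h = 1800 s, V = ΣQ_DR · Δt = 152.0 × 1800 = 2.74 × 10^5 ft³.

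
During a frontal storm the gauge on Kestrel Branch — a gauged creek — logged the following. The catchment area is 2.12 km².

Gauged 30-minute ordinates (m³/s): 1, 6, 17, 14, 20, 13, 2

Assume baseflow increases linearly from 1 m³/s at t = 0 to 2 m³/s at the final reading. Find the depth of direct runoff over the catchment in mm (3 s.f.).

d ≈ 53.1 mm

Direct runoff: 0.00, 4.83, 15.67, 12.50, 18.33, 11.17, 0.00 m³/s; ΣQ_DR = 62.50 m³/s.
V = ΣQ_DR · Δt = 62.50 × 1800 s = 1.125 × 10^5 m³.
Over A = 2.12 km², depth = V / A = 53.1 mm.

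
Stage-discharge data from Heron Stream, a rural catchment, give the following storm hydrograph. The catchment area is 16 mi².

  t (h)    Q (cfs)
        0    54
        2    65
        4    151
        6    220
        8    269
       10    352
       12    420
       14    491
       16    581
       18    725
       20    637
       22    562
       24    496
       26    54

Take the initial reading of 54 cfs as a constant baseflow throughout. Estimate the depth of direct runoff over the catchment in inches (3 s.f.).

Direct runoff: 0.0, 11.0, 97.0, 166.0, 215.0, 298.0, 366.0, 437.0, 527.0, 671.0, 583.0, 508.0, 442.0, 0.0 cfs; ΣQ_DR = 4321 cfs.
V = ΣQ_DR · Δt = 4321 × 7200 s = 3.111 × 10^7 ft³.
Over A = 16 mi², depth = V / A = 0.837 in.

d ≈ 0.837 in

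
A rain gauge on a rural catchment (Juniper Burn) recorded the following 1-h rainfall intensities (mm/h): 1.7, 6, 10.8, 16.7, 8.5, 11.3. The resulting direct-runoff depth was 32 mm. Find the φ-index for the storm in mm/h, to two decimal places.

φ ≈ 4.26 mm/h

Only the 5 blocks with intensity above φ contribute runoff: 6, 10.8, 16.7, 8.5, 11.3 mm/h.
Σ(I−φ)·Δt = d  ⇒  (6+10.8+16.7+8.5+11.3 − 5φ)·1 = 32
φ = (53.30 − 32/1) / 5 = 4.26 mm/h.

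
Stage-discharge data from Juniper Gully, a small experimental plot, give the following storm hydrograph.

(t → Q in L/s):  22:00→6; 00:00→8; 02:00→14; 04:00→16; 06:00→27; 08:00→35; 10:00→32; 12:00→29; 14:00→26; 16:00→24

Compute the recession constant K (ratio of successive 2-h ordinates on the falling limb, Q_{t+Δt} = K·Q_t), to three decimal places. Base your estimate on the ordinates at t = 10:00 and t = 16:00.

Using the recession-limb readings at t = 10:00 and t = 16:00: Q falls from 32 to 24 L/s over 3 intervals.
K = (Q₂/Q₁)^(1/3) = (24/32)^(1/3) = 0.909.

K ≈ 0.909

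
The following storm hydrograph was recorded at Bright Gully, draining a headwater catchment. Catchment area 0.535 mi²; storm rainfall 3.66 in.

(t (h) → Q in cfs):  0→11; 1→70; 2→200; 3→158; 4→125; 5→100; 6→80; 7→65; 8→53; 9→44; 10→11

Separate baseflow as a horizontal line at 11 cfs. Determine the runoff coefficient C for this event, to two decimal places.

ΣQ_DR = 796.0 cfs; V = ΣQ_DR·Δt = 2.866 × 10^6 ft³.
Runoff depth d = V / A = 2.306 in.
C = d / P = 2.306 / 3.66 = 0.63.

C ≈ 0.63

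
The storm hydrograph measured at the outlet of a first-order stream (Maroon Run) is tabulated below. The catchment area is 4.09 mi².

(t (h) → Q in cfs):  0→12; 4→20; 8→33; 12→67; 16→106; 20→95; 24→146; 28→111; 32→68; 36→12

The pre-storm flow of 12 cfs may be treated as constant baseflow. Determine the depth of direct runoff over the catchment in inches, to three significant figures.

Direct runoff: 0.0, 8.0, 21.0, 55.0, 94.0, 83.0, 134.0, 99.0, 56.0, 0.0 cfs; ΣQ_DR = 550.0 cfs.
V = ΣQ_DR · Δt = 550.0 × 14400 s = 7.920 × 10^6 ft³.
Over A = 4.09 mi², depth = V / A = 0.834 in.

d ≈ 0.834 in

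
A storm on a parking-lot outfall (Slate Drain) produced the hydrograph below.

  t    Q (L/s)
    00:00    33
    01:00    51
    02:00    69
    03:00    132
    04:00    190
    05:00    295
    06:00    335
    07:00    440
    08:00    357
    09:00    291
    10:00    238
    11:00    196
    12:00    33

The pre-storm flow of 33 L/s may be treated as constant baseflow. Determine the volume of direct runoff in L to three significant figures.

Direct-runoff ordinates (Q − Q_b): 0.0, 18.0, 36.0, 99.0, 157.0, 262.0, 302.0, 407.0, 324.0, 258.0, 205.0, 163.0, 0.0 L/s.
ΣQ_DR = 2231 L/s.
With Δt = 1 h = 3600 s, V = ΣQ_DR · Δt = 2231 × 3600 = 8.03 × 10^6 L.

V ≈ 8.03 × 10^6 L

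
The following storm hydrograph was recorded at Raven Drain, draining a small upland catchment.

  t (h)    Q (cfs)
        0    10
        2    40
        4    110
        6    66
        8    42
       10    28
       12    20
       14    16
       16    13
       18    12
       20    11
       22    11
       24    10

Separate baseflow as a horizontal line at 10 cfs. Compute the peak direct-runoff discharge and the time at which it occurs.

Subtracting baseflow gives direct-runoff ordinates: 0.0, 30.0, 100.0, 56.0, 32.0, 18.0, 10.0, 6.0, 3.0, 2.0, 1.0, 1.0, 0.0 cfs.
The maximum is 100.0 cfs, occurring at the reading for t = 4 h.

Q_p = 100.0 cfs at t = 4 h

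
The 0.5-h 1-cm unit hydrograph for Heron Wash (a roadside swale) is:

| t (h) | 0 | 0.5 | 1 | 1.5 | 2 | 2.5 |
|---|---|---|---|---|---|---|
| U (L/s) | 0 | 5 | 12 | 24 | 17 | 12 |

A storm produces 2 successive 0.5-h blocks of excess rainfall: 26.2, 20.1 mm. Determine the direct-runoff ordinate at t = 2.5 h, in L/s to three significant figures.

By discrete convolution, Q_j = Σ (P_i / 10 mm) · U_{j−i}.
At t = 2.5 h (j=5): Q = (26.2/10)·12 + (20.1/10)·17 = 65.6 L/s.

Q ≈ 65.6 L/s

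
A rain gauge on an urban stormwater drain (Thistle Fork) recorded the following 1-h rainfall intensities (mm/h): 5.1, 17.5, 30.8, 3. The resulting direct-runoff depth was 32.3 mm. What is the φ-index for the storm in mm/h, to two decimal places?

Only the 2 blocks with intensity above φ contribute runoff: 17.5, 30.8 mm/h.
Σ(I−φ)·Δt = d  ⇒  (17.5+30.8 − 2φ)·1 = 32.3
φ = (48.30 − 32.3/1) / 2 = 8.00 mm/h.

φ ≈ 8.00 mm/h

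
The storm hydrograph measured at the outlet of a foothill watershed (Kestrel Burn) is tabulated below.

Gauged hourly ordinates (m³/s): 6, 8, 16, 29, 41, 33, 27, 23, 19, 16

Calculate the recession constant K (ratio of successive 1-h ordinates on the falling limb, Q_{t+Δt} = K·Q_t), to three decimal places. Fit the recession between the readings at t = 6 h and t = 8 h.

Using the recession-limb readings at t = 6 h and t = 8 h: Q falls from 27 to 19 m³/s over 2 intervals.
K = (Q₂/Q₁)^(1/2) = (19/27)^(1/2) = 0.839.

K ≈ 0.839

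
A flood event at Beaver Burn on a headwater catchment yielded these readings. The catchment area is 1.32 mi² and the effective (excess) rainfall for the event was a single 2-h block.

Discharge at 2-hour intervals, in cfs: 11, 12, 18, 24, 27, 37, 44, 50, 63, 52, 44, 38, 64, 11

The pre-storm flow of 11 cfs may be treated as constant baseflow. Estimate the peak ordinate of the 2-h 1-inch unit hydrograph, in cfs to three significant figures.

Direct runoff: 0.0, 1.0, 7.0, 13.0, 16.0, 26.0, 33.0, 39.0, 52.0, 41.0, 33.0, 27.0, 53.0, 0.0 cfs; ΣQ_DR = 341.0 cfs, peak = 53.0 cfs.
Runoff depth d = ΣQ_DR·Δt / A = 341.0 × 7200 / (1.32 mi²) = 0.8006 in.
The 1-inch UH is the DRH scaled by (1 in)/d, so U_p = 53.0 × 1/0.8006 = 66.2 cfs.

U_p ≈ 66.2 cfs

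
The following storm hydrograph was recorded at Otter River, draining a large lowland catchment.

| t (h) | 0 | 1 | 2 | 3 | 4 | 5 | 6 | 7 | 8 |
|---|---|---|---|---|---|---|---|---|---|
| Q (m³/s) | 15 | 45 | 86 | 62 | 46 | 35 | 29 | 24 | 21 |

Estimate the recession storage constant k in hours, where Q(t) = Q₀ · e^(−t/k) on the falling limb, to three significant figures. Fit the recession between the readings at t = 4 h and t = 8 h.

On the falling limb, Q drops from 46 to 21 m³/s between t = 4 h and t = 8 h (Δt = 4 h).
k = −Δt / ln(Q₂/Q₁) = −4 / ln(21/46) = 5.10 h.

k ≈ 5.10 h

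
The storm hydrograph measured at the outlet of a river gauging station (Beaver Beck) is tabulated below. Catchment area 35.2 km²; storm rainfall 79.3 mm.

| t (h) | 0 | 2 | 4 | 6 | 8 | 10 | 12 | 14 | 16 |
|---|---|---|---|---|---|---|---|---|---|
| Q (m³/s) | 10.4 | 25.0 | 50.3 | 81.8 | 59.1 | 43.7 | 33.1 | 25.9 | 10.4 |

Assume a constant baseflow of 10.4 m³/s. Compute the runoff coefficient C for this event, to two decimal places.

ΣQ_DR = 246.1 m³/s; V = ΣQ_DR·Δt = 1.772 × 10^6 m³.
Runoff depth d = V / A = 50.34 mm.
C = d / P = 50.34 / 79.3 = 0.63.

C ≈ 0.63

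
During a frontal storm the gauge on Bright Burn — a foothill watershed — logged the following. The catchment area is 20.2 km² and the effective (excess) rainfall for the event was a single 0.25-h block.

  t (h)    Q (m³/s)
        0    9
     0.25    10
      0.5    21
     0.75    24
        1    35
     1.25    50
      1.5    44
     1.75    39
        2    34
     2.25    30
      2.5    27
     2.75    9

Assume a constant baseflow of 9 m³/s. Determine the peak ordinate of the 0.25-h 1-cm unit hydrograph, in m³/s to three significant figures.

U_p ≈ 41.1 m³/s

Direct runoff: 0.0, 1.0, 12.0, 15.0, 26.0, 41.0, 35.0, 30.0, 25.0, 21.0, 18.0, 0.0 m³/s; ΣQ_DR = 224.0 m³/s, peak = 41.0 m³/s.
Runoff depth d = ΣQ_DR·Δt / A = 224.0 × 900 / (20.2 km²) = 9.980 mm.
The 1-cm UH is the DRH scaled by (10 mm)/d, so U_p = 41.0 × 10/9.980 = 41.1 m³/s.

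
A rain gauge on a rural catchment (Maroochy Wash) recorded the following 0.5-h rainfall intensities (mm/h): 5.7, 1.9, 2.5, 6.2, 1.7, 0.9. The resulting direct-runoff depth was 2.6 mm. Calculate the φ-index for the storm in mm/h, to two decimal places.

φ ≈ 3.35 mm/h

Only the 2 blocks with intensity above φ contribute runoff: 5.7, 6.2 mm/h.
Σ(I−φ)·Δt = d  ⇒  (5.7+6.2 − 2φ)·0.5 = 2.6
φ = (11.90 − 2.6/0.5) / 2 = 3.35 mm/h.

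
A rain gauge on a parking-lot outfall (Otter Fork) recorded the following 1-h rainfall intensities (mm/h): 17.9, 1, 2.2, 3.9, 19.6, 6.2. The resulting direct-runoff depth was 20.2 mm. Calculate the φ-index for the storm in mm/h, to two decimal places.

φ ≈ 8.65 mm/h

Only the 2 blocks with intensity above φ contribute runoff: 17.9, 19.6 mm/h.
Σ(I−φ)·Δt = d  ⇒  (17.9+19.6 − 2φ)·1 = 20.2
φ = (37.50 − 20.2/1) / 2 = 8.65 mm/h.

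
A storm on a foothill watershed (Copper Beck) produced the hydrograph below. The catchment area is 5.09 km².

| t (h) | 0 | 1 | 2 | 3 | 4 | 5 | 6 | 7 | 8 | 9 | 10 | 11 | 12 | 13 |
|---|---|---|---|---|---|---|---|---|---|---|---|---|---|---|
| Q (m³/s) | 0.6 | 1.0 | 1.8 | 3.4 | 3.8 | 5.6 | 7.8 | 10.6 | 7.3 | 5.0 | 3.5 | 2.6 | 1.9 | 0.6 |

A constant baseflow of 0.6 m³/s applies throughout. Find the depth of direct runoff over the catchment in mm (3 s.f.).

Direct runoff: 0.0, 0.4, 1.2, 2.8, 3.2, 5.0, 7.2, 10.0, 6.7, 4.4, 2.9, 2.0, 1.3, 0.0 m³/s; ΣQ_DR = 47.10 m³/s.
V = ΣQ_DR · Δt = 47.10 × 3600 s = 1.696 × 10^5 m³.
Over A = 5.09 km², depth = V / A = 33.3 mm.

d ≈ 33.3 mm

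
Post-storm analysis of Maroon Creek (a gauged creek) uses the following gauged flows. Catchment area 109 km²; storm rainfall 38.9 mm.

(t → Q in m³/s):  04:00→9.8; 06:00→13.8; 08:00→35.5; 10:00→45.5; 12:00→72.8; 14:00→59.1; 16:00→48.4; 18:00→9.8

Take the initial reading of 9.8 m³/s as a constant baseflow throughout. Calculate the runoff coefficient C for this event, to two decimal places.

ΣQ_DR = 216.3 m³/s; V = ΣQ_DR·Δt = 1.557 × 10^6 m³.
Runoff depth d = V / A = 14.29 mm.
C = d / P = 14.29 / 38.9 = 0.37.

C ≈ 0.37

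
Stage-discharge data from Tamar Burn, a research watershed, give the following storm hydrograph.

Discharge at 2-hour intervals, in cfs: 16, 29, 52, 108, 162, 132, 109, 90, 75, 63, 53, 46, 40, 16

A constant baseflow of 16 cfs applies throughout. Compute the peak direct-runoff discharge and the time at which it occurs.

Subtracting baseflow gives direct-runoff ordinates: 0.0, 13.0, 36.0, 92.0, 146.0, 116.0, 93.0, 74.0, 59.0, 47.0, 37.0, 30.0, 24.0, 0.0 cfs.
The maximum is 146.0 cfs, occurring at the reading for t = 8 h.

Q_p = 146.0 cfs at t = 8 h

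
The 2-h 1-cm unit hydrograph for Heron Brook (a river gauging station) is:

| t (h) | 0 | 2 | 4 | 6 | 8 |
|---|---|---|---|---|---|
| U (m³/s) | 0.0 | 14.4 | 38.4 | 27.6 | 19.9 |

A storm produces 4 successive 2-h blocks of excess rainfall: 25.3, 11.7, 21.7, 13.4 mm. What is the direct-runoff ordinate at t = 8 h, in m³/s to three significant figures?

Q ≈ 185 m³/s

By discrete convolution, Q_j = Σ (P_i / 10 mm) · U_{j−i}.
At t = 8 h (j=4): Q = (25.3/10)·19.9 + (11.7/10)·27.6 + (21.7/10)·38.4 + (13.4/10)·14.4 = 185 m³/s.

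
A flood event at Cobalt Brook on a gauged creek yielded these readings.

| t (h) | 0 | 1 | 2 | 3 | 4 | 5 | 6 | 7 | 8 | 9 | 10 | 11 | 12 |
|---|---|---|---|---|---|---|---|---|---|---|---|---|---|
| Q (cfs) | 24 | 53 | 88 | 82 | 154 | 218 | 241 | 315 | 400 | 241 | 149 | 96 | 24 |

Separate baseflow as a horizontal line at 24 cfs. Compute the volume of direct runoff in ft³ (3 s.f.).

V ≈ 6.38 × 10^6 ft³

Direct-runoff ordinates (Q − Q_b): 0.0, 29.0, 64.0, 58.0, 130.0, 194.0, 217.0, 291.0, 376.0, 217.0, 125.0, 72.0, 0.0 cfs.
ΣQ_DR = 1773 cfs.
With Δt = 1 h = 3600 s, V = ΣQ_DR · Δt = 1773 × 3600 = 6.38 × 10^6 ft³.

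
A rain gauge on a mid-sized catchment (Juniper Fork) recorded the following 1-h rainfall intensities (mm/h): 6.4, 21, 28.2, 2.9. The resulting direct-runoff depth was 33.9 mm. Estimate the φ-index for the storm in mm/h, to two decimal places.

Only the 2 blocks with intensity above φ contribute runoff: 21, 28.2 mm/h.
Σ(I−φ)·Δt = d  ⇒  (21+28.2 − 2φ)·1 = 33.9
φ = (49.20 − 33.9/1) / 2 = 7.65 mm/h.

φ ≈ 7.65 mm/h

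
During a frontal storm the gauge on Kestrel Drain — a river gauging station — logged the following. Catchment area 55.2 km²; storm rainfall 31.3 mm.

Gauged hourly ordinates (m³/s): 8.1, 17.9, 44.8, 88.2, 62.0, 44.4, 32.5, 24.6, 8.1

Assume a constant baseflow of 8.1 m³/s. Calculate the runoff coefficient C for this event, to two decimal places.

ΣQ_DR = 257.7 m³/s; V = ΣQ_DR·Δt = 9.277 × 10^5 m³.
Runoff depth d = V / A = 16.81 mm.
C = d / P = 16.81 / 31.3 = 0.54.

C ≈ 0.54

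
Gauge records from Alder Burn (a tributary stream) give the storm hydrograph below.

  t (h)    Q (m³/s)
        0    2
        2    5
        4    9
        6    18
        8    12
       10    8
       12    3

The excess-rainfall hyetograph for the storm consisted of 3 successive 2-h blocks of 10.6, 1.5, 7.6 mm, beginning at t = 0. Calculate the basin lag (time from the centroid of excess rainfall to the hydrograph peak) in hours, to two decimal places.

t_L ≈ 3.30 h

Centroid of excess rainfall: t_c = Σ P_i·t̄_i / ΣP_i = 2.6954 h (block centres at 1, 3, 5 h).
Hydrograph peak occurs at t = 6 h, so basin lag t_L = 6 − 2.6954 = 3.30 h.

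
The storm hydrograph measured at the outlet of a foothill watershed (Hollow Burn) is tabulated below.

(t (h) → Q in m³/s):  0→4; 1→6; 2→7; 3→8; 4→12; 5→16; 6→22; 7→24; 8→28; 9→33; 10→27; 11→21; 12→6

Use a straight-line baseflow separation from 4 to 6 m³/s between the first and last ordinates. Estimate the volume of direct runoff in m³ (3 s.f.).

V ≈ 5.36 × 10^5 m³

Direct-runoff ordinates (Q − Q_b): 0.00, 1.83, 2.67, 3.50, 7.33, 11.17, 17.00, 18.83, 22.67, 27.50, 21.33, 15.17, 0.00 m³/s.
ΣQ_DR = 149.0 m³/s.
With Δt = 1 h = 3600 s, V = ΣQ_DR · Δt = 149.0 × 3600 = 5.36 × 10^5 m³.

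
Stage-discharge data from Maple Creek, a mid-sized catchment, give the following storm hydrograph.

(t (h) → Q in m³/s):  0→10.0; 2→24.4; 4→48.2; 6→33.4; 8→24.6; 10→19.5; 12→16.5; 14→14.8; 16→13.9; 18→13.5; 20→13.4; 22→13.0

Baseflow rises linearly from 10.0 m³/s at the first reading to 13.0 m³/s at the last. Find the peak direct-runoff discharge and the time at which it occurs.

Q_p = 37.65 m³/s at t = 4 h

Subtracting baseflow gives direct-runoff ordinates: 0.00, 14.13, 37.65, 22.58, 13.51, 8.14, 4.86, 2.89, 1.72, 1.05, 0.67, 0.00 m³/s.
The maximum is 37.65 m³/s, occurring at the reading for t = 4 h.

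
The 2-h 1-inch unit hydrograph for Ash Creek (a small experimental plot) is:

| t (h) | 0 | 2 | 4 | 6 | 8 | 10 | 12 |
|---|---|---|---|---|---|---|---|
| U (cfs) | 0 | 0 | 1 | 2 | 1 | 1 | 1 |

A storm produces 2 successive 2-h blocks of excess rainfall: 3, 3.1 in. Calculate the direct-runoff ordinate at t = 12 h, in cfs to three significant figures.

By discrete convolution, Q_j = Σ (P_i / 1 in) · U_{j−i}.
At t = 12 h (j=6): Q = (3/1)·1 + (3.1/1)·1 = 6.10 cfs.

Q ≈ 6.10 cfs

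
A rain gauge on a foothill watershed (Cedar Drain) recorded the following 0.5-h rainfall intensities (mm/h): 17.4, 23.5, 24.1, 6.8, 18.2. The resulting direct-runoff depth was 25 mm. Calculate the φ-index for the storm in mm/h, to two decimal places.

Only the 4 blocks with intensity above φ contribute runoff: 17.4, 23.5, 24.1, 18.2 mm/h.
Σ(I−φ)·Δt = d  ⇒  (17.4+23.5+24.1+18.2 − 4φ)·0.5 = 25
φ = (83.20 − 25/0.5) / 4 = 8.30 mm/h.

φ ≈ 8.30 mm/h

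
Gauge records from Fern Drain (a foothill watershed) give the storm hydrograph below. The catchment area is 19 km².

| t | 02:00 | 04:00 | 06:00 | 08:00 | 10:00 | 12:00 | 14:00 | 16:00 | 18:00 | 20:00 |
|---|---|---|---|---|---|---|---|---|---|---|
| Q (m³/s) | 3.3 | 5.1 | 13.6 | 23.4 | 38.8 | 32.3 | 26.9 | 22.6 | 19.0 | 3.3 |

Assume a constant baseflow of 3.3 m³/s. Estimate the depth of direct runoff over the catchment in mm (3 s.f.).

Direct runoff: 0.0, 1.8, 10.3, 20.1, 35.5, 29.0, 23.6, 19.3, 15.7, 0.0 m³/s; ΣQ_DR = 155.3 m³/s.
V = ΣQ_DR · Δt = 155.3 × 7200 s = 1.118 × 10^6 m³.
Over A = 19 km², depth = V / A = 58.9 mm.

d ≈ 58.9 mm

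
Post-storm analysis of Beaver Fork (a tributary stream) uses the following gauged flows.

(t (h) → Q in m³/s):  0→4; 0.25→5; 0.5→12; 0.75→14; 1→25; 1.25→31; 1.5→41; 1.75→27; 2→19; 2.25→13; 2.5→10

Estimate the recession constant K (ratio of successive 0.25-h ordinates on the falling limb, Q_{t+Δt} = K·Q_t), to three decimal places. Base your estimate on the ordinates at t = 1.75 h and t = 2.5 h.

Using the recession-limb readings at t = 1.75 h and t = 2.5 h: Q falls from 27 to 10 m³/s over 3 intervals.
K = (Q₂/Q₁)^(1/3) = (10/27)^(1/3) = 0.718.

K ≈ 0.718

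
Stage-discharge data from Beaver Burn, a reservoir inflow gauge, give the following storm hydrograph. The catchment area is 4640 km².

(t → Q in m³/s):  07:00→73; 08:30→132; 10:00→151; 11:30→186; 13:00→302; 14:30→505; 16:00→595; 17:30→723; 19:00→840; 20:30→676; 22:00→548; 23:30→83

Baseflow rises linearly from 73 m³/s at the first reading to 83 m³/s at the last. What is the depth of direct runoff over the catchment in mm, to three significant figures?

Direct runoff: 0.00, 58.09, 76.18, 110.27, 225.36, 427.45, 516.55, 643.64, 759.73, 594.82, 465.91, 0.00 m³/s; ΣQ_DR = 3878 m³/s.
V = ΣQ_DR · Δt = 3878 × 5400 s = 2.094 × 10^7 m³.
Over A = 4640 km², depth = V / A = 4.51 mm.

d ≈ 4.51 mm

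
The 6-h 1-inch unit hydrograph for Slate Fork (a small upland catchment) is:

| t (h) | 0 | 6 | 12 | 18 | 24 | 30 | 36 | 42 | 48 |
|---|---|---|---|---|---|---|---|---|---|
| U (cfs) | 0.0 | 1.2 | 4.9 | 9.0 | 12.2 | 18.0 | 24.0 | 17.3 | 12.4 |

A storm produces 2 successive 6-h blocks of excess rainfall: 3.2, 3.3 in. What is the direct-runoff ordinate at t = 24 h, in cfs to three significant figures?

Q ≈ 68.7 cfs

By discrete convolution, Q_j = Σ (P_i / 1 in) · U_{j−i}.
At t = 24 h (j=4): Q = (3.2/1)·12.2 + (3.3/1)·9.0 = 68.7 cfs.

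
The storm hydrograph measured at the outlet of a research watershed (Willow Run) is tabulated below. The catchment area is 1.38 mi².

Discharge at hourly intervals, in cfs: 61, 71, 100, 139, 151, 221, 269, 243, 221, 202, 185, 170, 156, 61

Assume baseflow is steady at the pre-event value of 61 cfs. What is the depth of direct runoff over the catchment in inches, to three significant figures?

d ≈ 1.57 in

Direct runoff: 0.0, 10.0, 39.0, 78.0, 90.0, 160.0, 208.0, 182.0, 160.0, 141.0, 124.0, 109.0, 95.0, 0.0 cfs; ΣQ_DR = 1396 cfs.
V = ΣQ_DR · Δt = 1396 × 3600 s = 5.026 × 10^6 ft³.
Over A = 1.38 mi², depth = V / A = 1.57 in.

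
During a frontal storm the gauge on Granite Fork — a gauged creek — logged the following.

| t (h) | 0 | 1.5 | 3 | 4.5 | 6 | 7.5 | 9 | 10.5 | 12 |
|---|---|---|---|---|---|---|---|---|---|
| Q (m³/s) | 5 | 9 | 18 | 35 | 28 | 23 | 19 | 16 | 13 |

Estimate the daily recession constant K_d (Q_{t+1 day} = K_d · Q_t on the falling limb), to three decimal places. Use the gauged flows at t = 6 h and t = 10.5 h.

Between t = 6 h and t = 10.5 h the flow falls from 28 to 16 m³/s over 3×1.5 h = 4.5 h.
Per-interval ratio K = (16/28)^(1/3) = 0.8298; K_d = K^(24/1.5) = 0.051.

K_d ≈ 0.051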